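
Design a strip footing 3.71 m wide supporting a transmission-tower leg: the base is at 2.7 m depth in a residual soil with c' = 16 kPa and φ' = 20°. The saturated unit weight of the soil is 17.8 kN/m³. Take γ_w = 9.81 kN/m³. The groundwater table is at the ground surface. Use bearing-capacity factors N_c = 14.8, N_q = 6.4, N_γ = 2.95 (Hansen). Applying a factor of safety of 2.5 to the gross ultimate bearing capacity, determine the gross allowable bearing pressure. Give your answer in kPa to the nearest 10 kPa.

With the water table at the surface the whole profile is submerged: γ' = 17.8 − 9.81 = 7.99 kN/m³, so q = γ'·D_f = 21.573 kPa; the same γ' applies in the ½γBN_γ term.
q_ult = c·N_c + q·N_q + 0.5·γ·B·N_γ
     = 16 × 14.8 + 21.573 × 6.4 + 0.5 × 7.99 × 3.71 × 2.95
     = 236.8 + 138.07 + 43.723 = 418.59 kPa.
q_all = q_ult / FS = 418.59 / 2.5 = 167.44 kPa.

q_all ≈ 170 kPa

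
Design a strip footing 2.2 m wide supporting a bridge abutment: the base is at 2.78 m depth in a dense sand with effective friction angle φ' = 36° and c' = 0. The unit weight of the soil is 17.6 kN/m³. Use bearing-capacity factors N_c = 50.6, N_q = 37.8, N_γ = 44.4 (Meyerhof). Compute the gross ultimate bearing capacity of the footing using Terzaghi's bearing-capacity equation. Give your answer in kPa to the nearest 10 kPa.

q_ult ≈ 2710 kPa

Overburden at base level: q = 17.6 × 2.78 = 48.928 kPa.
Surcharge term q·N_q = 48.928 × 37.8 = 1849.5 kPa; self-weight term 0.5·γ·B·N_γ = 0.5 × 17.6 × 2.2 × 44.4 = 859.58 kPa.
q_ult = 1849.5 + 859.58 = 2709.1 kPa.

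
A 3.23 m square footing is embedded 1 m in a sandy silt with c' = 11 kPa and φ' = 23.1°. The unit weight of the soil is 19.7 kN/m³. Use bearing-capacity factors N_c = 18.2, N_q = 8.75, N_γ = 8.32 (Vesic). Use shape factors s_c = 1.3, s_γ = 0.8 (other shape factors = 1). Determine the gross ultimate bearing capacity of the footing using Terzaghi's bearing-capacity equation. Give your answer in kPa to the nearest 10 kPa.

Overburden at base level: q = 19.7 × 1 = 19.7 kPa.
Cohesion term c·N_c·s_c = 11 × 18.2 × 1.3 = 260.26 kPa; surcharge term q·N_q = 19.7 × 8.75 = 172.38 kPa; self-weight term 0.5·γ·B·N_γ·s_γ = 0.5 × 19.7 × 3.23 × 8.32 × 0.8 = 211.76 kPa.
q_ult = 260.26 + 172.38 + 211.76 = 644.4 kPa.

q_ult ≈ 640 kPa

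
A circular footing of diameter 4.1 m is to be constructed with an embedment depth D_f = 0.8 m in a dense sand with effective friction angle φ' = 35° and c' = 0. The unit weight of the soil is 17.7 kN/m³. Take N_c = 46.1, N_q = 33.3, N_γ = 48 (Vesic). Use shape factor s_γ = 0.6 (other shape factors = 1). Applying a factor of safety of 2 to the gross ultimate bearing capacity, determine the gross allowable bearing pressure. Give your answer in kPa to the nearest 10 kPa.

q = γ·D_f = 17.7 × 0.8 = 14.16 kPa.
q·N_q = 14.16 × 33.3 = 471.53 kPa
0.5·γ·B·N_γ·s_γ = 0.5 × 17.7 × 4.1 × 48 × 0.6 = 1045 kPa
q_ult = 471.53 + 1045 = 1516.5 kPa.
q_all = q_ult / FS = 1516.5 / 2 = 758.27 kPa.

q_all ≈ 760 kPa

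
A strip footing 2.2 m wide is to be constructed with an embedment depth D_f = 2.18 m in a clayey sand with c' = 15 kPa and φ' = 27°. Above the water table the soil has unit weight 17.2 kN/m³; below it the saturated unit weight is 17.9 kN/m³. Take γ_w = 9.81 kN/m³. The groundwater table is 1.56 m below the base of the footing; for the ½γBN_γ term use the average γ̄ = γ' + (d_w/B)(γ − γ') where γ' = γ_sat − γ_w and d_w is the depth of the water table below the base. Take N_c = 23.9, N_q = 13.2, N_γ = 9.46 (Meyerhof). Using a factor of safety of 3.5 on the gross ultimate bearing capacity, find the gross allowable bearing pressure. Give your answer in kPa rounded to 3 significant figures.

q_all ≈ 287 kPa

Effective surcharge at the founding depth q = γ·D_f = 17.2 × 2.18 = 37.496 kPa.
With d_w = 1.56 m < B, γ̄ = 8.09 + (1.56/2.2) × (17.2 − 8.09) = 14.55 kN/m³.
q_ult = c·N_c + q·N_q + 0.5·γ·B·N_γ
     = 15 × 23.9 + 37.496 × 13.2 + 0.5 × 14.55 × 2.2 × 9.46
     = 358.5 + 494.95 + 151.41 = 1004.9 kPa.
q_all = 1004.9 / 3.5 = 287.1 kPa.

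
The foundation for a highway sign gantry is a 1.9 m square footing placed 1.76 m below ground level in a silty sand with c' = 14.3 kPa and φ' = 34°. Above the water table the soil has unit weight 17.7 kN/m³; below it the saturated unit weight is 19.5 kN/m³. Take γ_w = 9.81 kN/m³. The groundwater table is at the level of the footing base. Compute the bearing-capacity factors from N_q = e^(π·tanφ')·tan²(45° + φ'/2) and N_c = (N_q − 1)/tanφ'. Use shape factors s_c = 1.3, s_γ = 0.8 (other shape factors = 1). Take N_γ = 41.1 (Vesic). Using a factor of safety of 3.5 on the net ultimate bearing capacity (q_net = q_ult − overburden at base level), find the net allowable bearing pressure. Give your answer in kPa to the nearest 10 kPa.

N_q = e^(π·tan34°)·tan²(62°) = 29.44; N_c = (N_q − 1)/tanφ' = 42.16.
q = γ·D_f = 17.7 × 1.76 = 31.152 kPa.
For the ½γBN_γ term take γ' = 19.5 − 9.81 = 9.69 kN/m³ (soil below base is submerged).
c·N_c·s_c = 14.3 × 42.164 × 1.3 = 783.82 kPa
q·N_q = 31.152 × 29.44 = 917.11 kPa
0.5·γ·B·N_γ·s_γ = 0.5 × 9.69 × 1.9 × 41.1 × 0.8 = 302.68 kPa
q_ult = 783.82 + 917.11 + 302.68 = 2003.6 kPa.
q_net = 2003.6 − 31.152 = 1972.5 kPa.
q_all(net) = 1972.5 / 3.5 = 563.56 kPa.

q_all(net) ≈ 560 kPa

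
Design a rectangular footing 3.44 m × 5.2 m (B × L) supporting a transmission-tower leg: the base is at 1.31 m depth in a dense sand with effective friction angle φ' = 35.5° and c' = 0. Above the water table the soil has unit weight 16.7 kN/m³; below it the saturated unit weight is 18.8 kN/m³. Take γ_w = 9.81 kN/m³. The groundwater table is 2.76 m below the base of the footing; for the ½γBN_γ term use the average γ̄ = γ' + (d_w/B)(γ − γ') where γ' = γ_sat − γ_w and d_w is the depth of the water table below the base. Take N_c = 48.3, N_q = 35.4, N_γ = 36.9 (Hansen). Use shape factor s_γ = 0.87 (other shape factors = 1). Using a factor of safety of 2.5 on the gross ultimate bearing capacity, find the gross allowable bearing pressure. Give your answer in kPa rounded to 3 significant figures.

q_all ≈ 645 kPa

Overburden at base level: q = 16.7 × 1.31 = 21.877 kPa.
The water table is 2.76 m below the base (< B = 3.44 m), so the ½γBN_γ term uses γ̄ = γ' + (d_w/B)(γ − γ') = 8.99 + (2.76/3.44)(16.7 − 8.99) = 15.176 kN/m³.
Surcharge term q·N_q = 21.877 × 35.4 = 774.45 kPa; self-weight term 0.5·γ·B·N_γ·s_γ = 0.5 × 15.176 × 3.44 × 36.9 × 0.87 = 837.97 kPa.
q_ult = 774.45 + 837.97 = 1612.4 kPa.
q_all = 1612.4 / 2.5 = 644.97 kPa.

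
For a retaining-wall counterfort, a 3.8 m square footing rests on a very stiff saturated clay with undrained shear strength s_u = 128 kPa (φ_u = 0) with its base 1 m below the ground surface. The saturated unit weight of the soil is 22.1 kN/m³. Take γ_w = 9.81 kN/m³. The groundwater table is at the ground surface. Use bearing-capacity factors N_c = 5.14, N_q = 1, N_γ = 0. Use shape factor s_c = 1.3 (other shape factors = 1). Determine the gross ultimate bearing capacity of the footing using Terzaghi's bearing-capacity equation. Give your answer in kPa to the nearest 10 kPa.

γ' = 22.1 − 9.81 = 12.29 kN/m³ (submerged throughout). q = 12.29 × 1 = 12.29 kPa.
c·N_c·s_c = 128 × 5.14 × 1.3 = 855.3 kPa
q·N_q = 12.29 × 1 = 12.29 kPa
q_ult = 855.3 + 12.29 = 867.59 kPa.

q_ult ≈ 870 kPa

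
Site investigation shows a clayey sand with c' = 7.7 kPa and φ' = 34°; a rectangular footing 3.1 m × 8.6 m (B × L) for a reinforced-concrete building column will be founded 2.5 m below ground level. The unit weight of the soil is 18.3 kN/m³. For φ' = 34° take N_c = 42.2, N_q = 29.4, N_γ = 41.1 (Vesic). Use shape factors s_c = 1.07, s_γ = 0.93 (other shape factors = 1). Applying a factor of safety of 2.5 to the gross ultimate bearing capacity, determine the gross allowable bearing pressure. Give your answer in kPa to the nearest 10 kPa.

q_all ≈ 1110 kPa

Effective surcharge at the founding depth q = γ·D_f = 18.3 × 2.5 = 45.75 kPa.
q_ult = c·N_c·s_c + q·N_q + 0.5·γ·B·N_γ·s_γ
     = 7.7 × 42.2 × 1.07 + 45.75 × 29.4 + 0.5 × 18.3 × 3.1 × 41.1 × 0.93
     = 347.69 + 1345 + 1084.2 = 2776.9 kPa.
q_all = q_ult / FS = 2776.9 / 2.5 = 1110.8 kPa.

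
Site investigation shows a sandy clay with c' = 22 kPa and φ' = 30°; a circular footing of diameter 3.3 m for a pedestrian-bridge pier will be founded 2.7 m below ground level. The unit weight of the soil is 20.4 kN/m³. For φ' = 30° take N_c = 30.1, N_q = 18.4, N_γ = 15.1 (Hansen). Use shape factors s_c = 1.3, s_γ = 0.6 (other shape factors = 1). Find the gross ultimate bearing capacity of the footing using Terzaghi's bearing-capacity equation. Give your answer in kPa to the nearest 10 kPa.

q_ult ≈ 2180 kPa

q = γ·D_f = 20.4 × 2.7 = 55.08 kPa.
c·N_c·s_c = 22 × 30.1 × 1.3 = 860.86 kPa
q·N_q = 55.08 × 18.4 = 1013.5 kPa
0.5·γ·B·N_γ·s_γ = 0.5 × 20.4 × 3.3 × 15.1 × 0.6 = 304.96 kPa
q_ult = 860.86 + 1013.5 + 304.96 = 2179.3 kPa.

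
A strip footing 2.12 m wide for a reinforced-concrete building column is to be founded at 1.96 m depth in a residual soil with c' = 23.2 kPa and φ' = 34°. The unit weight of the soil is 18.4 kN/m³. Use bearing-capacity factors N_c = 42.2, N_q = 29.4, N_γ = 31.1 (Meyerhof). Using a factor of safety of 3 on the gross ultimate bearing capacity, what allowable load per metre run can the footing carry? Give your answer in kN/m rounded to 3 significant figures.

≈ 1870 kN/m

Effective surcharge at the founding depth q = γ·D_f = 18.4 × 1.96 = 36.064 kPa.
q_ult = c·N_c + q·N_q + 0.5·γ·B·N_γ
     = 23.2 × 42.2 + 36.064 × 29.4 + 0.5 × 18.4 × 2.12 × 31.1
     = 979.04 + 1060.3 + 606.57 = 2645.9 kPa.
Gross allowable pressure q_all = 2645.9 / 3 = 881.97 kPa.
Allowable wall load = q_all × B = 881.97 × 2.12 = 1869.8 kN per metre run.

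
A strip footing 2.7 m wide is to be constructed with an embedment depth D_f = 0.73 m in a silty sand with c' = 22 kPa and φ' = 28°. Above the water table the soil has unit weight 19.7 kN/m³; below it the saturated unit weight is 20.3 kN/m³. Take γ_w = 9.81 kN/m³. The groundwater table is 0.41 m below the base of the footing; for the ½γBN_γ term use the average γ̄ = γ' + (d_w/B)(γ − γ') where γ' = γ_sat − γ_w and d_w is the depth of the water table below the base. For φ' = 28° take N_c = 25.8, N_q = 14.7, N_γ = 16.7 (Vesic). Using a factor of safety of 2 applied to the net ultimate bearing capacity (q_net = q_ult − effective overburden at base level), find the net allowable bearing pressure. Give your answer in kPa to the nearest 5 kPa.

Effective surcharge at the founding depth q = γ·D_f = 19.7 × 0.73 = 14.381 kPa.
With d_w = 0.41 m < B, γ̄ = 10.49 + (0.41/2.7) × (19.7 − 10.49) = 11.889 kN/m³.
q_ult = c·N_c + q·N_q + 0.5·γ·B·N_γ
     = 22 × 25.8 + 14.381 × 14.7 + 0.5 × 11.889 × 2.7 × 16.7
     = 567.6 + 211.4 + 268.03 = 1047 kPa.
Net ultimate: q_net = 1047 − 14.381 = 1032.6 kPa.
q_all(net) = 1032.6 / 2 = 516.32 kPa.

q_all(net) ≈ 515 kPa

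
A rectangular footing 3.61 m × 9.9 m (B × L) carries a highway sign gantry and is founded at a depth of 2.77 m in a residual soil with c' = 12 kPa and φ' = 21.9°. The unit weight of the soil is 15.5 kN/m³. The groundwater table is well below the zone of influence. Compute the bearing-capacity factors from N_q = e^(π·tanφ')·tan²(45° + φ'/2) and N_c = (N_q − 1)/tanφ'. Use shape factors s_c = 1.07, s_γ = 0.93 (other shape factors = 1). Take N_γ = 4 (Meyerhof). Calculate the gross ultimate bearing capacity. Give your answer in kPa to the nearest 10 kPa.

tan21.9° = 0.402, so N_q = e^(π×0.402)·tan²(55.95°) = 3.536 × 2.19 = 7.74.
N_c = (7.74 − 1)/tan21.9° = 16.77.
Effective surcharge at the founding depth q = γ·D_f = 15.5 × 2.77 = 42.935 kPa.
q_ult = c·N_c·s_c + q·N_q + 0.5·γ·B·N_γ·s_γ
     = 12 × 16.772 × 1.07 + 42.935 × 7.7422 + 0.5 × 15.5 × 3.61 × 4 × 0.93
     = 215.35 + 332.41 + 104.08 = 651.84 kPa.

q_ult ≈ 650 kPa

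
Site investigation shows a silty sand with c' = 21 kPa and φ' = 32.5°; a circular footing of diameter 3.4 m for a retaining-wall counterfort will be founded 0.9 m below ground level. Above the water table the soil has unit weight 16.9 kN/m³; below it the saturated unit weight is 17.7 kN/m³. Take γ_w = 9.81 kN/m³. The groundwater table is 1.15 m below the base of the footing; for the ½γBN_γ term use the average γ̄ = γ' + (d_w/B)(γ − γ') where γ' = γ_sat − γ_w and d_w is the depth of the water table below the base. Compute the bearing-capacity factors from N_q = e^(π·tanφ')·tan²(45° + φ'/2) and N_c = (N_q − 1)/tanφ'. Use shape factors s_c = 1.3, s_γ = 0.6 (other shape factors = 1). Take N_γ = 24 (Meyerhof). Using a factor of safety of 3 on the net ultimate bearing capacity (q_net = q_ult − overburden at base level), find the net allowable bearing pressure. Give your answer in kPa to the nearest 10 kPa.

N_q = e^(π·tan32.5°)·tan²(61.25°) = 24.58; N_c = (N_q − 1)/tanφ' = 37.02.
q = γ·D_f = 16.9 × 0.9 = 15.21 kPa.
γ' = 7.89 kN/m³; averaging over the depth B below the base, γ̄ = γ' + (d_w/B)(γ − γ') = 10.937 kN/m³.
c·N_c·s_c = 21 × 37.02 × 1.3 = 1010.7 kPa
q·N_q = 15.21 × 24.585 = 373.93 kPa
0.5·γ·B·N_γ·s_γ = 0.5 × 10.937 × 3.4 × 24 × 0.6 = 267.75 kPa
q_ult = 1010.7 + 373.93 + 267.75 = 1652.3 kPa.
q_net = 1652.3 − 15.21 = 1637.1 kPa.
q_all(net) = 1637.1 / 3 = 545.71 kPa.

q_all(net) ≈ 550 kPa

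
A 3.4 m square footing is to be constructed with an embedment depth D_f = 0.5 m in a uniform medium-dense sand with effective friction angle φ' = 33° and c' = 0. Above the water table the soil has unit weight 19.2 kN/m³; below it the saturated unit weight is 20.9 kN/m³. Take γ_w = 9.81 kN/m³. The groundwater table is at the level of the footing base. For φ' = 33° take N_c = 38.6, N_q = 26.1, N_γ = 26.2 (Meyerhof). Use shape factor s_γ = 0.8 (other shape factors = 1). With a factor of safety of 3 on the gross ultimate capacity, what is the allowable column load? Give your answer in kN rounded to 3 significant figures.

q = γ·D_f = 19.2 × 0.5 = 9.6 kPa.
For the ½γBN_γ term take γ' = 20.9 − 9.81 = 11.09 kN/m³ (soil below base is submerged).
q·N_q = 9.6 × 26.1 = 250.56 kPa
0.5·γ·B·N_γ·s_γ = 0.5 × 11.09 × 3.4 × 26.2 × 0.8 = 395.16 kPa
q_ult = 250.56 + 395.16 = 645.72 kPa.
Gross allowable pressure q_all = 645.72 / 3 = 215.24 kPa.
Footing area = 11.56 m², so allowable column load = 215.24 × 11.56 = 2488.2 kN.

P_all ≈ 2490 kN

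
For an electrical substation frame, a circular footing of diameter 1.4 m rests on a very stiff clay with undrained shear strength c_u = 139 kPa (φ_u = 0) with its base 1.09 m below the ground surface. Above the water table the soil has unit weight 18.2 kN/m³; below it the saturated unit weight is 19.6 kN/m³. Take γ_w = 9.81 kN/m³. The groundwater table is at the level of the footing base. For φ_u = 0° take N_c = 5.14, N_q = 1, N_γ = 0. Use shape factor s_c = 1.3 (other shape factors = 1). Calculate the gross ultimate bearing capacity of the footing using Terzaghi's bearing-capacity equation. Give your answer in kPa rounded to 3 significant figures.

Effective surcharge at the founding depth q = γ·D_f = 18.2 × 1.09 = 19.838 kPa.
q_ult = c·N_c·s_c + q·N_q
     = 139 × 5.14 × 1.3 + 19.838 × 1
     = 928.8 + 19.838 = 948.64 kPa.

q_ult ≈ 949 kPa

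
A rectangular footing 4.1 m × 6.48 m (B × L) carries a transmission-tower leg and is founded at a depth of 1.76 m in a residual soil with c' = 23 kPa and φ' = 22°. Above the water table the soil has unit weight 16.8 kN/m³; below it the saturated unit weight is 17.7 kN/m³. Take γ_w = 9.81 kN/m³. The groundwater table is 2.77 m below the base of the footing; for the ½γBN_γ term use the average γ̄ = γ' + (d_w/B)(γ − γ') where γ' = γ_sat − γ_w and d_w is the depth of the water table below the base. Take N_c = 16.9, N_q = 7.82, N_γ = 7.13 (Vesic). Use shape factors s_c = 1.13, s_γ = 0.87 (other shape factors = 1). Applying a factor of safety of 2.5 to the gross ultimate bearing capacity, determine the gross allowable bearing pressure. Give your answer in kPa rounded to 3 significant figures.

q_all ≈ 339 kPa

Effective surcharge at the founding depth q = γ·D_f = 16.8 × 1.76 = 29.568 kPa.
With d_w = 2.77 m < B, γ̄ = 7.89 + (2.77/4.1) × (16.8 − 7.89) = 13.91 kN/m³.
q_ult = c·N_c·s_c + q·N_q + 0.5·γ·B·N_γ·s_γ
     = 23 × 16.9 × 1.13 + 29.568 × 7.82 + 0.5 × 13.91 × 4.1 × 7.13 × 0.87
     = 439.23 + 231.22 + 176.88 = 847.33 kPa.
q_all = q_ult / FS = 847.33 / 2.5 = 338.93 kPa.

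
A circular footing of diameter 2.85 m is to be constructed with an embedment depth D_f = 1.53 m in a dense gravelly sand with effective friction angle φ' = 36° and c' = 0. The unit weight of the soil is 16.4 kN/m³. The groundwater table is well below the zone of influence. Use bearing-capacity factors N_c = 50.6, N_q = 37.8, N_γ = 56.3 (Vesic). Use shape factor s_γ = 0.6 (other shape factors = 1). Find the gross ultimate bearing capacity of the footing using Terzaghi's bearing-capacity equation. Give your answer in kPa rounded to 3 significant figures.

q = γ·D_f = 16.4 × 1.53 = 25.092 kPa.
q·N_q = 25.092 × 37.8 = 948.48 kPa
0.5·γ·B·N_γ·s_γ = 0.5 × 16.4 × 2.85 × 56.3 × 0.6 = 789.44 kPa
q_ult = 948.48 + 789.44 = 1737.9 kPa.

q_ult ≈ 1740 kPa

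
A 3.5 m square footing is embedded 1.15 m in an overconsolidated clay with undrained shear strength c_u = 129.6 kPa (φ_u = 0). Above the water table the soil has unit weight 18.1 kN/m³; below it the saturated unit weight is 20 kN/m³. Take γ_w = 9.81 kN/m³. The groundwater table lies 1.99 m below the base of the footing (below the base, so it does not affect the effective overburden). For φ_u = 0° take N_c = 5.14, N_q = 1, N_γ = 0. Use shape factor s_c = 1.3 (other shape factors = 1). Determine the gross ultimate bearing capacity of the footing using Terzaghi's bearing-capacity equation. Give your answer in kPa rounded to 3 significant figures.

Overburden at base level: q = 18.1 × 1.15 = 20.815 kPa.
Cohesion term c·N_c·s_c = 129.6 × 5.14 × 1.3 = 865.99 kPa; surcharge term q·N_q = 20.815 × 1 = 20.815 kPa.
q_ult = 865.99 + 20.815 = 886.8 kPa.

q_ult ≈ 887 kPa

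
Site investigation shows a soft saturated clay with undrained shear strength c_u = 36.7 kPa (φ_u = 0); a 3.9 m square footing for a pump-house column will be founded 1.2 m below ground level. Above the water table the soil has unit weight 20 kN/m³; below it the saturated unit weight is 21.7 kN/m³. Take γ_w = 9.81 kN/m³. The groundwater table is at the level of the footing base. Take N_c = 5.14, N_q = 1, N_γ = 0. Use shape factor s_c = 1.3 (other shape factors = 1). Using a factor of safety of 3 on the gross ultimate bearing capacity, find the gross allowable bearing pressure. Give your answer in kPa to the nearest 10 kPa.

q_all ≈ 90 kPa

Overburden at base level: q = 20 × 1.2 = 24 kPa.
Cohesion term c·N_c·s_c = 36.7 × 5.14 × 1.3 = 245.23 kPa; surcharge term q·N_q = 24 × 1 = 24 kPa.
q_ult = 245.23 + 24 = 269.23 kPa.
q_all = 269.23 / 3 = 89.743 kPa.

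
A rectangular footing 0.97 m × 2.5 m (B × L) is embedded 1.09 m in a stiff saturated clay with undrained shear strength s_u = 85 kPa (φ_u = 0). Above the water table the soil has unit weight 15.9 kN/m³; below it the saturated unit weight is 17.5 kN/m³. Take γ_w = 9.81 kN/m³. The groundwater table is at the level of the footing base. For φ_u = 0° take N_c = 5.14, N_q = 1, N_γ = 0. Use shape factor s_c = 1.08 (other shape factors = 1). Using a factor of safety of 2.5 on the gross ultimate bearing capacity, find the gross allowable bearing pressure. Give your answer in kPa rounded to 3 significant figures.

q_all ≈ 196 kPa

Overburden at base level: q = 15.9 × 1.09 = 17.331 kPa.
Cohesion term c·N_c·s_c = 85 × 5.14 × 1.08 = 471.85 kPa; surcharge term q·N_q = 17.331 × 1 = 17.331 kPa.
q_ult = 471.85 + 17.331 = 489.18 kPa.
q_all = 489.18 / 2.5 = 195.67 kPa.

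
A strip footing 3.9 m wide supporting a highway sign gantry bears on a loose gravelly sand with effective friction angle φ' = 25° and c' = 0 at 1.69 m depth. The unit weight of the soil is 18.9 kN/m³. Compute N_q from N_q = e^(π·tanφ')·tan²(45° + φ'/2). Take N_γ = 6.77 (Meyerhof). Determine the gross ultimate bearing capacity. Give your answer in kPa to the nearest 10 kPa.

tan25° = 0.4663, so N_q = e^(π×0.4663)·tan²(57.5°) = 4.327 × 2.464 = 10.66.
Effective surcharge at the founding depth q = γ·D_f = 18.9 × 1.69 = 31.941 kPa.
q_ult = q·N_q + 0.5·γ·B·N_γ
     = 31.941 × 10.662 + 0.5 × 18.9 × 3.9 × 6.77
     = 340.56 + 249.51 = 590.07 kPa.

q_ult ≈ 590 kPa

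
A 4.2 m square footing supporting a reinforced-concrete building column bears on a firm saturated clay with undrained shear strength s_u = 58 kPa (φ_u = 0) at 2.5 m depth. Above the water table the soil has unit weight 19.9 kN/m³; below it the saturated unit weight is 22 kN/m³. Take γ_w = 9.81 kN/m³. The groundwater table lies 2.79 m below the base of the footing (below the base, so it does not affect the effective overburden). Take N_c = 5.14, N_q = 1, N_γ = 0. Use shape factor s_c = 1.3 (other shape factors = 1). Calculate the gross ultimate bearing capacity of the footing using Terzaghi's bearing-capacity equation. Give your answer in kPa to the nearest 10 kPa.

Effective surcharge at the founding depth q = γ·D_f = 19.9 × 2.5 = 49.75 kPa.
q_ult = c·N_c·s_c + q·N_q
     = 58 × 5.14 × 1.3 + 49.75 × 1
     = 387.56 + 49.75 = 437.31 kPa.

q_ult ≈ 440 kPa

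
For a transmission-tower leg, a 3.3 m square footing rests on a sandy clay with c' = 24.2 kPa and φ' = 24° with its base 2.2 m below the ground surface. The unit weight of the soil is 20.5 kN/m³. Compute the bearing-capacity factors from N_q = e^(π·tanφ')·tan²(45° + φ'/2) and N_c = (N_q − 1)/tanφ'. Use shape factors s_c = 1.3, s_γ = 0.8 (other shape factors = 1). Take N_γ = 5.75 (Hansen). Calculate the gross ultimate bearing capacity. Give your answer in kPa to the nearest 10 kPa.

q_ult ≈ 1200 kPa

tan24° = 0.4452, so N_q = e^(π×0.4452)·tan²(57°) = 4.05 × 2.371 = 9.6.
N_c = (9.6 − 1)/tan24° = 19.32.
Overburden at base level: q = 20.5 × 2.2 = 45.1 kPa.
Cohesion term c·N_c·s_c = 24.2 × 19.324 × 1.3 = 607.92 kPa; surcharge term q·N_q = 45.1 × 9.6034 = 433.11 kPa; self-weight term 0.5·γ·B·N_γ·s_γ = 0.5 × 20.5 × 3.3 × 5.75 × 0.8 = 155.59 kPa.
q_ult = 607.92 + 433.11 + 155.59 = 1196.6 kPa.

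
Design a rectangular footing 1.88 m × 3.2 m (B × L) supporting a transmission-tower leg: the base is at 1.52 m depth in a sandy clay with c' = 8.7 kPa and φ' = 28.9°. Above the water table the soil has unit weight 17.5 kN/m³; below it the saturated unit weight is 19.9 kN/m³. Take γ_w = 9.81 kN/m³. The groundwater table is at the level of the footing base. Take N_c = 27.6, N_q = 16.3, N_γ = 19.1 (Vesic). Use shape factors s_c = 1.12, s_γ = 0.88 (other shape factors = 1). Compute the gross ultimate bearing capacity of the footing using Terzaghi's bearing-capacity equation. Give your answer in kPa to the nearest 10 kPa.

q_ult ≈ 860 kPa

Effective surcharge at the founding depth q = γ·D_f = 17.5 × 1.52 = 26.6 kPa.
The water table coincides with the base, so in the self-weight term γ → γ' = 10.09 kN/m³.
q_ult = c·N_c·s_c + q·N_q + 0.5·γ·B·N_γ·s_γ
     = 8.7 × 27.6 × 1.12 + 26.6 × 16.3 + 0.5 × 10.09 × 1.88 × 19.1 × 0.88
     = 268.93 + 433.58 + 159.42 = 861.93 kPa.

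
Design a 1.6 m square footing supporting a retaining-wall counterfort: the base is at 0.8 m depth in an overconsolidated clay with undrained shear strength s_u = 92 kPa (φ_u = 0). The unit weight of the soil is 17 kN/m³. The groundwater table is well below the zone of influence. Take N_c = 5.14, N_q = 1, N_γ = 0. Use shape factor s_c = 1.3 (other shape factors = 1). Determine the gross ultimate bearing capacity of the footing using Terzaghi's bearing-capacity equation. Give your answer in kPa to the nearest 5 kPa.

q_ult ≈ 630 kPa

q = γ·D_f = 17 × 0.8 = 13.6 kPa.
c·N_c·s_c = 92 × 5.14 × 1.3 = 614.74 kPa
q·N_q = 13.6 × 1 = 13.6 kPa
q_ult = 614.74 + 13.6 = 628.34 kPa.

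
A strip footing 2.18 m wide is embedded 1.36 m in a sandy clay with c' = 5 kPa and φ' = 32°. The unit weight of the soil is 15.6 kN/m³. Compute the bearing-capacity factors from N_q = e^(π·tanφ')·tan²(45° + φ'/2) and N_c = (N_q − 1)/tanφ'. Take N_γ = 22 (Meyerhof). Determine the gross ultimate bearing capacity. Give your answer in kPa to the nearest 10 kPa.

q_ult ≈ 1040 kPa

tan32° = 0.6249, so N_q = e^(π×0.6249)·tan²(61°) = 7.121 × 3.255 = 23.18.
N_c = (23.18 − 1)/tan32° = 35.49.
Overburden at base level: q = 15.6 × 1.36 = 21.216 kPa.
Cohesion term c·N_c = 5 × 35.49 = 177.45 kPa; surcharge term q·N_q = 21.216 × 23.177 = 491.72 kPa; self-weight term 0.5·γ·B·N_γ = 0.5 × 15.6 × 2.18 × 22 = 374.09 kPa.
q_ult = 177.45 + 491.72 + 374.09 = 1043.3 kPa.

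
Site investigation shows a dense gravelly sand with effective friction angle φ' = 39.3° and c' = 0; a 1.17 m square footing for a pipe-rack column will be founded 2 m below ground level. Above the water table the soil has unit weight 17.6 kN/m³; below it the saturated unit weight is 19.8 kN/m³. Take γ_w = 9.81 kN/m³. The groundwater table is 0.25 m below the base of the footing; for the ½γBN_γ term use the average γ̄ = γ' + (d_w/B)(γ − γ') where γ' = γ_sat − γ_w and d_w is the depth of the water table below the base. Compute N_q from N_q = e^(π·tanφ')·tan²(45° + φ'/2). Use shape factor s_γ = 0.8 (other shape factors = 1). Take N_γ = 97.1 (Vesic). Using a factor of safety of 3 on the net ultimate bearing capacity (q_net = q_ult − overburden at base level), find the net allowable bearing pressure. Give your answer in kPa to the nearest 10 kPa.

N_q = e^(π·tan39.3°)·tan²(64.65°) = 58.29.
Effective surcharge at the founding depth q = γ·D_f = 17.6 × 2 = 35.2 kPa.
With d_w = 0.25 m < B, γ̄ = 9.99 + (0.25/1.17) × (17.6 − 9.99) = 11.616 kN/m³.
q_ult = q·N_q + 0.5·γ·B·N_γ·s_γ
     = 35.2 × 58.291 + 0.5 × 11.616 × 1.17 × 97.1 × 0.8
     = 2051.8 + 527.87 = 2579.7 kPa.
q_net = 2579.7 − 35.2 = 2544.5 kPa.
q_all(net) = 2544.5 / 3 = 848.17 kPa.

q_all(net) ≈ 850 kPa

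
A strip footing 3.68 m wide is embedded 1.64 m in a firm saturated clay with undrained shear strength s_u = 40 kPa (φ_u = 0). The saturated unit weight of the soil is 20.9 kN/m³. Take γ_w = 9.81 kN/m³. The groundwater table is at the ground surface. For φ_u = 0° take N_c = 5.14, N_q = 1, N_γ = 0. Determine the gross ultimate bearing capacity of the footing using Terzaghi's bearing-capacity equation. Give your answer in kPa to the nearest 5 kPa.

q_ult ≈ 225 kPa

With the water table at the surface the whole profile is submerged: γ' = 20.9 − 9.81 = 11.09 kN/m³, so q = γ'·D_f = 18.188 kPa.
q_ult = c·N_c + q·N_q
     = 40 × 5.14 + 18.188 × 1
     = 205.6 + 18.188 = 223.79 kPa.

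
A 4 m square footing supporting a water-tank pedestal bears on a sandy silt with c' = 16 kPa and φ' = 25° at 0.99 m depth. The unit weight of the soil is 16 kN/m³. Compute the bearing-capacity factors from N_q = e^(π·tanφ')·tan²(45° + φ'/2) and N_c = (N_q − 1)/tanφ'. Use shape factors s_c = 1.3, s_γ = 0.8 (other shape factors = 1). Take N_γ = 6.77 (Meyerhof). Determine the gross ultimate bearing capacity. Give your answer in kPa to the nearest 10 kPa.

tan25° = 0.4663, so N_q = e^(π×0.4663)·tan²(57.5°) = 4.327 × 2.464 = 10.66.
N_c = (10.66 − 1)/tan25° = 20.72.
Effective surcharge at the founding depth q = γ·D_f = 16 × 0.99 = 15.84 kPa.
q_ult = c·N_c·s_c + q·N_q + 0.5·γ·B·N_γ·s_γ
     = 16 × 20.721 × 1.3 + 15.84 × 10.662 + 0.5 × 16 × 4 × 6.77 × 0.8
     = 430.99 + 168.89 + 173.31 = 773.19 kPa.

q_ult ≈ 770 kPa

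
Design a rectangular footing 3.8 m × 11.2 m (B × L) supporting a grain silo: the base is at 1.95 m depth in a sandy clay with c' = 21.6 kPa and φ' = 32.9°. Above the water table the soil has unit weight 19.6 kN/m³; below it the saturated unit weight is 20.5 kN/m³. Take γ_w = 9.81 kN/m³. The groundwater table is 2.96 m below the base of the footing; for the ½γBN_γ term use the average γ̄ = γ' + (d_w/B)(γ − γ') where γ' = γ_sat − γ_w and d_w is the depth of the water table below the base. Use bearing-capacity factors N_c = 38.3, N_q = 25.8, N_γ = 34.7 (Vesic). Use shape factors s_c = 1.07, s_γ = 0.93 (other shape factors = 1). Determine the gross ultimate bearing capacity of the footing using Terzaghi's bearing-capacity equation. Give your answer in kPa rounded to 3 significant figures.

q_ult ≈ 2950 kPa

Effective surcharge at the founding depth q = γ·D_f = 19.6 × 1.95 = 38.22 kPa.
With d_w = 2.96 m < B, γ̄ = 10.69 + (2.96/3.8) × (19.6 − 10.69) = 17.63 kN/m³.
q_ult = c·N_c·s_c + q·N_q + 0.5·γ·B·N_γ·s_γ
     = 21.6 × 38.3 × 1.07 + 38.22 × 25.8 + 0.5 × 17.63 × 3.8 × 34.7 × 0.93
     = 885.19 + 986.08 + 1081 = 2952.3 kPa.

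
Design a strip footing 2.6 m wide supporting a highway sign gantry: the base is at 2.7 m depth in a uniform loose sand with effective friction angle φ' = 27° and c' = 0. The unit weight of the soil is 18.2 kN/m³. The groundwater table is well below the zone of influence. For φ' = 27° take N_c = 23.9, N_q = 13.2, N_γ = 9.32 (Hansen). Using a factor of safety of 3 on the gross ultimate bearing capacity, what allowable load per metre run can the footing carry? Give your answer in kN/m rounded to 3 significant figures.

≈ 753 kN/m

Effective surcharge at the founding depth q = γ·D_f = 18.2 × 2.7 = 49.14 kPa.
q_ult = q·N_q + 0.5·γ·B·N_γ
     = 49.14 × 13.2 + 0.5 × 18.2 × 2.6 × 9.32
     = 648.65 + 220.51 = 869.16 kPa.
Gross allowable pressure q_all = 869.16 / 3 = 289.72 kPa.
Allowable wall load = q_all × B = 289.72 × 2.6 = 753.27 kN per metre run.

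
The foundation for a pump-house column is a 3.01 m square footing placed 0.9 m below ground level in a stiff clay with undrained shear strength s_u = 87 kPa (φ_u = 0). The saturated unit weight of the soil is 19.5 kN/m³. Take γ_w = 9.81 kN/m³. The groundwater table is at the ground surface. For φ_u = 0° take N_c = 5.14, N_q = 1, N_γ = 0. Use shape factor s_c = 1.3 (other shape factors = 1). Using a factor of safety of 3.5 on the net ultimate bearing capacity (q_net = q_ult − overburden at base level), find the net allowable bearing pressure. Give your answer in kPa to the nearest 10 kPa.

With the water table at the surface the whole profile is submerged: γ' = 19.5 − 9.81 = 9.69 kN/m³, so q = γ'·D_f = 8.721 kPa.
q_ult = c·N_c·s_c + q·N_q
     = 87 × 5.14 × 1.3 + 8.721 × 1
     = 581.33 + 8.721 = 590.05 kPa.
q_net = 590.05 − 8.721 = 581.33 kPa.
q_all(net) = 581.33 / 3.5 = 166.1 kPa.

q_all(net) ≈ 170 kPa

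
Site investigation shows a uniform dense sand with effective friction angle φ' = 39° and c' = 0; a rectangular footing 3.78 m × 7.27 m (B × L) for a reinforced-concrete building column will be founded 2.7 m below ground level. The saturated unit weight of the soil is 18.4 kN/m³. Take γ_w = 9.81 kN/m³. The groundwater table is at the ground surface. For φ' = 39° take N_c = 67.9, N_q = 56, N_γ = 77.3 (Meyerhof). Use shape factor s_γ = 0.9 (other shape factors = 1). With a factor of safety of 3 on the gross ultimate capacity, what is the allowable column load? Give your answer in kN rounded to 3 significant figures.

Water table at ground surface, so effective unit weight γ' = 18.4 − 9.81 = 8.59 kN/m³ is used throughout; overburden q = 8.59 × 2.7 = 23.193 kPa; the same γ' applies in the ½γBN_γ term.
Surcharge term q·N_q = 23.193 × 56 = 1298.8 kPa; self-weight term 0.5·γ·B·N_γ·s_γ = 0.5 × 8.59 × 3.78 × 77.3 × 0.9 = 1129.5 kPa.
q_ult = 1298.8 + 1129.5 = 2428.3 kPa.
Gross allowable pressure q_all = 2428.3 / 3 = 809.43 kPa.
Footing area = 27.4806 m², so allowable column load = 809.43 × 27.4806 = 22244 kN.

P_all ≈ 22200 kN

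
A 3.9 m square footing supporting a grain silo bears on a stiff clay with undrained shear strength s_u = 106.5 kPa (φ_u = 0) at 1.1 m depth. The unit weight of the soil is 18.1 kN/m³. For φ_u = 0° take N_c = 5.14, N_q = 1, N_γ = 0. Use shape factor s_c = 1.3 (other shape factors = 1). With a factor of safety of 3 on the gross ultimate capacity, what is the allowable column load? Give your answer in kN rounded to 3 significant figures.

P_all ≈ 3710 kN

q = γ·D_f = 18.1 × 1.1 = 19.91 kPa.
c·N_c·s_c = 106.5 × 5.14 × 1.3 = 711.63 kPa
q·N_q = 19.91 × 1 = 19.91 kPa
q_ult = 711.63 + 19.91 = 731.54 kPa.
Gross allowable pressure q_all = 731.54 / 3 = 243.85 kPa.
Footing area = 15.21 m², so allowable column load = 243.85 × 15.21 = 3708.9 kN.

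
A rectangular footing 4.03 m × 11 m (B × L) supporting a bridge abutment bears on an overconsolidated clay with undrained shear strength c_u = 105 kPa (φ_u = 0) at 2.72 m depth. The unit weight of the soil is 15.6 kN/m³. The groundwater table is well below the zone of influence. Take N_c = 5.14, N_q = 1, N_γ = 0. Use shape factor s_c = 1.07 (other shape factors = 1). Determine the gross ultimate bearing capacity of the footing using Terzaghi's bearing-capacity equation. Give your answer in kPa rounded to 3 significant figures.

Overburden at base level: q = 15.6 × 2.72 = 42.432 kPa.
Cohesion term c·N_c·s_c = 105 × 5.14 × 1.07 = 577.48 kPa; surcharge term q·N_q = 42.432 × 1 = 42.432 kPa.
q_ult = 577.48 + 42.432 = 619.91 kPa.

q_ult ≈ 620 kPa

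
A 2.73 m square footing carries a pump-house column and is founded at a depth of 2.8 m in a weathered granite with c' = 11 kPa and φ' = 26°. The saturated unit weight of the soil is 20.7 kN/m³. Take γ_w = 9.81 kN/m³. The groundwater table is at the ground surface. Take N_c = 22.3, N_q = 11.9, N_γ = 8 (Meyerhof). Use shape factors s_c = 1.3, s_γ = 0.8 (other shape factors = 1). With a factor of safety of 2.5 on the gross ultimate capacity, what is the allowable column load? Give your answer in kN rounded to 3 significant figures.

γ' = 20.7 − 9.81 = 10.89 kN/m³ (submerged throughout). q = 10.89 × 2.8 = 30.492 kPa; the same γ' applies in the ½γBN_γ term.
c·N_c·s_c = 11 × 22.3 × 1.3 = 318.89 kPa
q·N_q = 30.492 × 11.9 = 362.85 kPa
0.5·γ·B·N_γ·s_γ = 0.5 × 10.89 × 2.73 × 8 × 0.8 = 95.135 kPa
q_ult = 318.89 + 362.85 + 95.135 = 776.88 kPa.
Gross allowable pressure q_all = 776.88 / 2.5 = 310.75 kPa.
Footing area = 7.4529 m², so allowable column load = 310.75 × 7.4529 = 2316 kN.

P_all ≈ 2320 kN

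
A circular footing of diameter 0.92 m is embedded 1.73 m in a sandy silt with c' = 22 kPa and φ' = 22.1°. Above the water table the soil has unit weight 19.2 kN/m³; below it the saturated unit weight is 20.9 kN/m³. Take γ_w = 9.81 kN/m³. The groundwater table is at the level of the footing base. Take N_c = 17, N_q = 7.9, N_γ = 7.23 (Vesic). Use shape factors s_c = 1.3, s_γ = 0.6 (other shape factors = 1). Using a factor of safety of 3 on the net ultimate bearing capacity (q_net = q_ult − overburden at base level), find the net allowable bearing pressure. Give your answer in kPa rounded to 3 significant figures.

q_all(net) ≈ 246 kPa

q = γ·D_f = 19.2 × 1.73 = 33.216 kPa.
For the ½γBN_γ term take γ' = 20.9 − 9.81 = 11.09 kN/m³ (soil below base is submerged).
c·N_c·s_c = 22 × 17 × 1.3 = 486.2 kPa
q·N_q = 33.216 × 7.9 = 262.41 kPa
0.5·γ·B·N_γ·s_γ = 0.5 × 11.09 × 0.92 × 7.23 × 0.6 = 22.13 kPa
q_ult = 486.2 + 262.41 + 22.13 = 770.74 kPa.
q_net = 770.74 − 33.216 = 737.52 kPa.
q_all(net) = 737.52 / 3 = 245.84 kPa.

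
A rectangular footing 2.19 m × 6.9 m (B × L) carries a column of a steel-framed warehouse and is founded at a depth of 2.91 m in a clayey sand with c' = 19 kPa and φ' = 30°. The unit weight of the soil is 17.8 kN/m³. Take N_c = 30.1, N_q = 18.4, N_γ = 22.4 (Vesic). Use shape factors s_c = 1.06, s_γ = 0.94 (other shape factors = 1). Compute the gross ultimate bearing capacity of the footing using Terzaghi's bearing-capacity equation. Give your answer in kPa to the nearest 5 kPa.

q_ult ≈ 1970 kPa

q = γ·D_f = 17.8 × 2.91 = 51.798 kPa.
c·N_c·s_c = 19 × 30.1 × 1.06 = 606.21 kPa
q·N_q = 51.798 × 18.4 = 953.08 kPa
0.5·γ·B·N_γ·s_γ = 0.5 × 17.8 × 2.19 × 22.4 × 0.94 = 410.4 kPa
q_ult = 606.21 + 953.08 + 410.4 = 1969.7 kPa.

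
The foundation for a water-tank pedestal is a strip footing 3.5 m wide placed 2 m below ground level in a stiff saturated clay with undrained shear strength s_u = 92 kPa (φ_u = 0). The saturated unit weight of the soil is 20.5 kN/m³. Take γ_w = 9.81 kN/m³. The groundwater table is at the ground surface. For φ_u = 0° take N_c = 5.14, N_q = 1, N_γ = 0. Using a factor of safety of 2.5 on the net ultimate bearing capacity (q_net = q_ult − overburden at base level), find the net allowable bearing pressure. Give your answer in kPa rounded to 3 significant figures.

With the water table at the surface the whole profile is submerged: γ' = 20.5 − 9.81 = 10.69 kN/m³, so q = γ'·D_f = 21.38 kPa.
q_ult = c·N_c + q·N_q
     = 92 × 5.14 + 21.38 × 1
     = 472.88 + 21.38 = 494.26 kPa.
q_net = 494.26 − 21.38 = 472.88 kPa.
q_all(net) = 472.88 / 2.5 = 189.15 kPa.

q_all(net) ≈ 189 kPa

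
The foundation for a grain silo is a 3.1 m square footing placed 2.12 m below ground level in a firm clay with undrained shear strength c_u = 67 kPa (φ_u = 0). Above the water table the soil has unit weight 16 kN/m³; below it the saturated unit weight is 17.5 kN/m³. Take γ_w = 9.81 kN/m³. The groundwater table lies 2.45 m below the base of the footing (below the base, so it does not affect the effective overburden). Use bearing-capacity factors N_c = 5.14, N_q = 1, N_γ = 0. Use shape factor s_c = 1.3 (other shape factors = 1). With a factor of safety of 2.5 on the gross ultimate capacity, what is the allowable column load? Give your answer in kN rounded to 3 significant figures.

P_all ≈ 1850 kN

Overburden at base level: q = 16 × 2.12 = 33.92 kPa.
Cohesion term c·N_c·s_c = 67 × 5.14 × 1.3 = 447.69 kPa; surcharge term q·N_q = 33.92 × 1 = 33.92 kPa.
q_ult = 447.69 + 33.92 = 481.61 kPa.
Gross allowable pressure q_all = 481.61 / 2.5 = 192.65 kPa.
Footing area = 9.61 m², so allowable column load = 192.65 × 9.61 = 1851.3 kN.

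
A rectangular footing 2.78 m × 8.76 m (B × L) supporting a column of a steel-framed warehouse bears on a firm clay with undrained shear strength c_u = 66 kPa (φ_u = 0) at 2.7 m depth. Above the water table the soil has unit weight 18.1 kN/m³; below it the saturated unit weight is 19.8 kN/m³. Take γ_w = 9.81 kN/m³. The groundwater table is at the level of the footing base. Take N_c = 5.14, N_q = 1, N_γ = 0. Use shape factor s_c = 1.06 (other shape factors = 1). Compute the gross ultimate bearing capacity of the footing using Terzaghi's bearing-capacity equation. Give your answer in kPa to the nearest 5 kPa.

q_ult ≈ 410 kPa

Effective surcharge at the founding depth q = γ·D_f = 18.1 × 2.7 = 48.87 kPa.
q_ult = c·N_c·s_c + q·N_q
     = 66 × 5.14 × 1.06 + 48.87 × 1
     = 359.59 + 48.87 = 408.46 kPa.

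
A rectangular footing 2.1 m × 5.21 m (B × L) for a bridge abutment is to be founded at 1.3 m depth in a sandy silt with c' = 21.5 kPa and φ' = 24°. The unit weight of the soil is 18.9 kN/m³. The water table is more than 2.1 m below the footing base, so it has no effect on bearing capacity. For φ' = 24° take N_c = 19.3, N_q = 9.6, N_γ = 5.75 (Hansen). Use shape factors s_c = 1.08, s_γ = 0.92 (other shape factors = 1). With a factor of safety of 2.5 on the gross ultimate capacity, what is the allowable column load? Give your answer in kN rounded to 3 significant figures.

P_all ≈ 3450 kN

q = γ·D_f = 18.9 × 1.3 = 24.57 kPa.
c·N_c·s_c = 21.5 × 19.3 × 1.08 = 448.15 kPa
q·N_q = 24.57 × 9.6 = 235.87 kPa
0.5·γ·B·N_γ·s_γ = 0.5 × 18.9 × 2.1 × 5.75 × 0.92 = 104.98 kPa
q_ult = 448.15 + 235.87 + 104.98 = 789 kPa.
Gross allowable pressure q_all = 789 / 2.5 = 315.6 kPa.
Footing area = 10.941 m², so allowable column load = 315.6 × 10.941 = 3453 kN.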